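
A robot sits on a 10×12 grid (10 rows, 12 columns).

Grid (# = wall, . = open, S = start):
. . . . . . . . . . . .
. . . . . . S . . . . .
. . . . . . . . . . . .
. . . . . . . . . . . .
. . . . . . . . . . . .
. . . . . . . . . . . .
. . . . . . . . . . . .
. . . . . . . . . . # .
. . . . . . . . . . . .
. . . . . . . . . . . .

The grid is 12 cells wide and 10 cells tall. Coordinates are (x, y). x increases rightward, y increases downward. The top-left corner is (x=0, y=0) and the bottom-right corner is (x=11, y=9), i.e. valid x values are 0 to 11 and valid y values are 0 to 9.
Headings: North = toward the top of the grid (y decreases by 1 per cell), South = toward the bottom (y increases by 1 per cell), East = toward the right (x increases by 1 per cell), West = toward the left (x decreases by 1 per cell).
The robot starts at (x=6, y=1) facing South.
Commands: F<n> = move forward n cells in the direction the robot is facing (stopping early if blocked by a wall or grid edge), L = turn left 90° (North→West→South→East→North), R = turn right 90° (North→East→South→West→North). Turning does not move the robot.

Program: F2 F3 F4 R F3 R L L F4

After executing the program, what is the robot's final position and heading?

Start: (x=6, y=1), facing South
  F2: move forward 2, now at (x=6, y=3)
  F3: move forward 3, now at (x=6, y=6)
  F4: move forward 3/4 (blocked), now at (x=6, y=9)
  R: turn right, now facing West
  F3: move forward 3, now at (x=3, y=9)
  R: turn right, now facing North
  L: turn left, now facing West
  L: turn left, now facing South
  F4: move forward 0/4 (blocked), now at (x=3, y=9)
Final: (x=3, y=9), facing South

Answer: Final position: (x=3, y=9), facing South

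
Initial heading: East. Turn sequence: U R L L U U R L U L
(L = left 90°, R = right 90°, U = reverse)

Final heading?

Answer: Final heading: West

Derivation:
Start: East
  U (U-turn (180°)) -> West
  R (right (90° clockwise)) -> North
  L (left (90° counter-clockwise)) -> West
  L (left (90° counter-clockwise)) -> South
  U (U-turn (180°)) -> North
  U (U-turn (180°)) -> South
  R (right (90° clockwise)) -> West
  L (left (90° counter-clockwise)) -> South
  U (U-turn (180°)) -> North
  L (left (90° counter-clockwise)) -> West
Final: West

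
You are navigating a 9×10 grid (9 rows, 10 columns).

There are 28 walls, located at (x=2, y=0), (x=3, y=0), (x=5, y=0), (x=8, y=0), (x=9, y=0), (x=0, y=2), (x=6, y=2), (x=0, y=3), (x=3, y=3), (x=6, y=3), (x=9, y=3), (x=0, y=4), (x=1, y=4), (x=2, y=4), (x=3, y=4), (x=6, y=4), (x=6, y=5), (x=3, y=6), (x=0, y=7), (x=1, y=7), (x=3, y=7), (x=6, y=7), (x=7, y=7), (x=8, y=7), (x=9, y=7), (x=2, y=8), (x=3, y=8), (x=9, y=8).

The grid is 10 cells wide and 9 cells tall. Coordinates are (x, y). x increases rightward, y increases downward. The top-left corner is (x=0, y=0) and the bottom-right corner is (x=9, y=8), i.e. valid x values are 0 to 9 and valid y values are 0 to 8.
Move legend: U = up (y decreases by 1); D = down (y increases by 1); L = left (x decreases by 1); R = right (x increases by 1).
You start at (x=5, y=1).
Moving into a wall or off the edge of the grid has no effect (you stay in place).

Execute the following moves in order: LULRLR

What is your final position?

Start: (x=5, y=1)
  L (left): (x=5, y=1) -> (x=4, y=1)
  U (up): (x=4, y=1) -> (x=4, y=0)
  L (left): blocked, stay at (x=4, y=0)
  R (right): blocked, stay at (x=4, y=0)
  L (left): blocked, stay at (x=4, y=0)
  R (right): blocked, stay at (x=4, y=0)
Final: (x=4, y=0)

Answer: Final position: (x=4, y=0)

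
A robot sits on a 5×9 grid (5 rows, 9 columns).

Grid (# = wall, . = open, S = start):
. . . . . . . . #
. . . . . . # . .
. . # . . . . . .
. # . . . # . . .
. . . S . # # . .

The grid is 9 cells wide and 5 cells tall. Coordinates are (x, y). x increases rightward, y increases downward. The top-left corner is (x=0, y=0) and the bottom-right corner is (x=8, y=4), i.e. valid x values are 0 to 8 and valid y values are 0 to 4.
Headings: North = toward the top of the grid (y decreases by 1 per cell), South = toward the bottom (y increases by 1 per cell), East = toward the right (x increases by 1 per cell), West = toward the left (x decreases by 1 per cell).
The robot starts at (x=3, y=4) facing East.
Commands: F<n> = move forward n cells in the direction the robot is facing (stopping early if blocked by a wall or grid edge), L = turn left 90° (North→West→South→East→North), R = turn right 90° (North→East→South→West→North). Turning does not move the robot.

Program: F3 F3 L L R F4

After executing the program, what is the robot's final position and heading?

Answer: Final position: (x=4, y=0), facing North

Derivation:
Start: (x=3, y=4), facing East
  F3: move forward 1/3 (blocked), now at (x=4, y=4)
  F3: move forward 0/3 (blocked), now at (x=4, y=4)
  L: turn left, now facing North
  L: turn left, now facing West
  R: turn right, now facing North
  F4: move forward 4, now at (x=4, y=0)
Final: (x=4, y=0), facing North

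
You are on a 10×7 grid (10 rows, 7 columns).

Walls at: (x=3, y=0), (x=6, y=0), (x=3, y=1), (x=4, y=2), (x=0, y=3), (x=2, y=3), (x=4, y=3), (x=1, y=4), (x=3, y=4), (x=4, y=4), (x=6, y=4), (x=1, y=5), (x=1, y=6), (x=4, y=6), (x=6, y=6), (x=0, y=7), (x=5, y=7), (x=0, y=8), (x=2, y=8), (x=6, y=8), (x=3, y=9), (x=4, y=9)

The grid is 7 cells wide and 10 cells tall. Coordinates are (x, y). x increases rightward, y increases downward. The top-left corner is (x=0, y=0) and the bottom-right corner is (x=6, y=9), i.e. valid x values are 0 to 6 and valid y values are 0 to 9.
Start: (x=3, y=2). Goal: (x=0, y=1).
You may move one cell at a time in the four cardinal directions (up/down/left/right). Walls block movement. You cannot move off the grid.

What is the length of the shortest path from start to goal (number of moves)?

Answer: Shortest path length: 4

Derivation:
BFS from (x=3, y=2) until reaching (x=0, y=1):
  Distance 0: (x=3, y=2)
  Distance 1: (x=2, y=2), (x=3, y=3)
  Distance 2: (x=2, y=1), (x=1, y=2)
  Distance 3: (x=2, y=0), (x=1, y=1), (x=0, y=2), (x=1, y=3)
  Distance 4: (x=1, y=0), (x=0, y=1)  <- goal reached here
One shortest path (4 moves): (x=3, y=2) -> (x=2, y=2) -> (x=1, y=2) -> (x=0, y=2) -> (x=0, y=1)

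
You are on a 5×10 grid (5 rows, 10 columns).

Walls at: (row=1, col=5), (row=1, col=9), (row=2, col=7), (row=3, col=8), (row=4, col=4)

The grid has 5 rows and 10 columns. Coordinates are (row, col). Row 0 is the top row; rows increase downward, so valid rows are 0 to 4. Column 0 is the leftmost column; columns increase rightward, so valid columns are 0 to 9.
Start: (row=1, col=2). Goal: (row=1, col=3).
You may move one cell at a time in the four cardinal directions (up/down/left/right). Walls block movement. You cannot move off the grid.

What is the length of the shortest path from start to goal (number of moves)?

Answer: Shortest path length: 1

Derivation:
BFS from (row=1, col=2) until reaching (row=1, col=3):
  Distance 0: (row=1, col=2)
  Distance 1: (row=0, col=2), (row=1, col=1), (row=1, col=3), (row=2, col=2)  <- goal reached here
One shortest path (1 moves): (row=1, col=2) -> (row=1, col=3)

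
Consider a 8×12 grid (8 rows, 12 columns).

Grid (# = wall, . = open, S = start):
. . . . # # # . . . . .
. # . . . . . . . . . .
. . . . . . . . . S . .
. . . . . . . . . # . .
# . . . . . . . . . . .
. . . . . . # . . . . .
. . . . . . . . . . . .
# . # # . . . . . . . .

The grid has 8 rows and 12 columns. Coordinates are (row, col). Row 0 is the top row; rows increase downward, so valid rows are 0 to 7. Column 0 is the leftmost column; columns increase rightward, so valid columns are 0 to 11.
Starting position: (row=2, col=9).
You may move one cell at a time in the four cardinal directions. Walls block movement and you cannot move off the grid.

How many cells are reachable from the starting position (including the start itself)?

Answer: Reachable cells: 86

Derivation:
BFS flood-fill from (row=2, col=9):
  Distance 0: (row=2, col=9)
  Distance 1: (row=1, col=9), (row=2, col=8), (row=2, col=10)
  Distance 2: (row=0, col=9), (row=1, col=8), (row=1, col=10), (row=2, col=7), (row=2, col=11), (row=3, col=8), (row=3, col=10)
  Distance 3: (row=0, col=8), (row=0, col=10), (row=1, col=7), (row=1, col=11), (row=2, col=6), (row=3, col=7), (row=3, col=11), (row=4, col=8), (row=4, col=10)
  Distance 4: (row=0, col=7), (row=0, col=11), (row=1, col=6), (row=2, col=5), (row=3, col=6), (row=4, col=7), (row=4, col=9), (row=4, col=11), (row=5, col=8), (row=5, col=10)
  Distance 5: (row=1, col=5), (row=2, col=4), (row=3, col=5), (row=4, col=6), (row=5, col=7), (row=5, col=9), (row=5, col=11), (row=6, col=8), (row=6, col=10)
  Distance 6: (row=1, col=4), (row=2, col=3), (row=3, col=4), (row=4, col=5), (row=6, col=7), (row=6, col=9), (row=6, col=11), (row=7, col=8), (row=7, col=10)
  Distance 7: (row=1, col=3), (row=2, col=2), (row=3, col=3), (row=4, col=4), (row=5, col=5), (row=6, col=6), (row=7, col=7), (row=7, col=9), (row=7, col=11)
  Distance 8: (row=0, col=3), (row=1, col=2), (row=2, col=1), (row=3, col=2), (row=4, col=3), (row=5, col=4), (row=6, col=5), (row=7, col=6)
  Distance 9: (row=0, col=2), (row=2, col=0), (row=3, col=1), (row=4, col=2), (row=5, col=3), (row=6, col=4), (row=7, col=5)
  Distance 10: (row=0, col=1), (row=1, col=0), (row=3, col=0), (row=4, col=1), (row=5, col=2), (row=6, col=3), (row=7, col=4)
  Distance 11: (row=0, col=0), (row=5, col=1), (row=6, col=2)
  Distance 12: (row=5, col=0), (row=6, col=1)
  Distance 13: (row=6, col=0), (row=7, col=1)
Total reachable: 86 (grid has 86 open cells total)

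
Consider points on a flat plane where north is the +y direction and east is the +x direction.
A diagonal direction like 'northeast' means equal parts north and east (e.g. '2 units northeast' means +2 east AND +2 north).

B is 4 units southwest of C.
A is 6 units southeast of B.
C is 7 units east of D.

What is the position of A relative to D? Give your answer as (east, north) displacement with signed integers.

Answer: A is at (east=9, north=-10) relative to D.

Derivation:
Place D at the origin (east=0, north=0).
  C is 7 units east of D: delta (east=+7, north=+0); C at (east=7, north=0).
  B is 4 units southwest of C: delta (east=-4, north=-4); B at (east=3, north=-4).
  A is 6 units southeast of B: delta (east=+6, north=-6); A at (east=9, north=-10).
Therefore A relative to D: (east=9, north=-10).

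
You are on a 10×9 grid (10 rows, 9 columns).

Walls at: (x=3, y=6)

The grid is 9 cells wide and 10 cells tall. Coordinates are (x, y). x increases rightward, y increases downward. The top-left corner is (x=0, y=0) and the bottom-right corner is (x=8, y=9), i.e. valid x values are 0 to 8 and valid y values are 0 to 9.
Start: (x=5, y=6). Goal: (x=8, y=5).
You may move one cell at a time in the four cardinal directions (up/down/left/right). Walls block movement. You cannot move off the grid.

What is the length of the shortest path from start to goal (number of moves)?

Answer: Shortest path length: 4

Derivation:
BFS from (x=5, y=6) until reaching (x=8, y=5):
  Distance 0: (x=5, y=6)
  Distance 1: (x=5, y=5), (x=4, y=6), (x=6, y=6), (x=5, y=7)
  Distance 2: (x=5, y=4), (x=4, y=5), (x=6, y=5), (x=7, y=6), (x=4, y=7), (x=6, y=7), (x=5, y=8)
  Distance 3: (x=5, y=3), (x=4, y=4), (x=6, y=4), (x=3, y=5), (x=7, y=5), (x=8, y=6), (x=3, y=7), (x=7, y=7), (x=4, y=8), (x=6, y=8), (x=5, y=9)
  Distance 4: (x=5, y=2), (x=4, y=3), (x=6, y=3), (x=3, y=4), (x=7, y=4), (x=2, y=5), (x=8, y=5), (x=2, y=7), (x=8, y=7), (x=3, y=8), (x=7, y=8), (x=4, y=9), (x=6, y=9)  <- goal reached here
One shortest path (4 moves): (x=5, y=6) -> (x=6, y=6) -> (x=7, y=6) -> (x=8, y=6) -> (x=8, y=5)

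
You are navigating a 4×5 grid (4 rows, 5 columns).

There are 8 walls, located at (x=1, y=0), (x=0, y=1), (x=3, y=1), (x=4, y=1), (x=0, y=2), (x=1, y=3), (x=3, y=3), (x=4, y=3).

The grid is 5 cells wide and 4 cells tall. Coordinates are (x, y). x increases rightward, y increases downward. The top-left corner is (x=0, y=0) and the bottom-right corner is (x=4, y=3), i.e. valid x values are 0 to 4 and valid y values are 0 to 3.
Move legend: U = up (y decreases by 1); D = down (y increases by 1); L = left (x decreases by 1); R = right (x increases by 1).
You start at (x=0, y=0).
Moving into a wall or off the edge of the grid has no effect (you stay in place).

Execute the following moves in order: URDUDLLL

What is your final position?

Start: (x=0, y=0)
  U (up): blocked, stay at (x=0, y=0)
  R (right): blocked, stay at (x=0, y=0)
  D (down): blocked, stay at (x=0, y=0)
  U (up): blocked, stay at (x=0, y=0)
  D (down): blocked, stay at (x=0, y=0)
  [×3]L (left): blocked, stay at (x=0, y=0)
Final: (x=0, y=0)

Answer: Final position: (x=0, y=0)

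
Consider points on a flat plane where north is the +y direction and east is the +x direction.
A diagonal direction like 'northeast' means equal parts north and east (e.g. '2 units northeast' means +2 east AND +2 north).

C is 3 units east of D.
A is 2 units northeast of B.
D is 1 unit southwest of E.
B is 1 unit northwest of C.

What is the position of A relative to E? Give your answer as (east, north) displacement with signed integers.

Answer: A is at (east=3, north=2) relative to E.

Derivation:
Place E at the origin (east=0, north=0).
  D is 1 unit southwest of E: delta (east=-1, north=-1); D at (east=-1, north=-1).
  C is 3 units east of D: delta (east=+3, north=+0); C at (east=2, north=-1).
  B is 1 unit northwest of C: delta (east=-1, north=+1); B at (east=1, north=0).
  A is 2 units northeast of B: delta (east=+2, north=+2); A at (east=3, north=2).
Therefore A relative to E: (east=3, north=2).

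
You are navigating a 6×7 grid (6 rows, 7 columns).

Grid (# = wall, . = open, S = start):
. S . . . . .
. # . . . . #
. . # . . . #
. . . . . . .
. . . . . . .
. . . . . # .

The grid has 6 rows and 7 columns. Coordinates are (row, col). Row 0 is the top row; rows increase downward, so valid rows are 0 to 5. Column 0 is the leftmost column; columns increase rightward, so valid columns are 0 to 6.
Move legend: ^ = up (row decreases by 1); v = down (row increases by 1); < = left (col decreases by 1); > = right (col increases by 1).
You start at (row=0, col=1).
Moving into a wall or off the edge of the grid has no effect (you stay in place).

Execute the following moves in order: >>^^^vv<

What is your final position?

Answer: Final position: (row=2, col=3)

Derivation:
Start: (row=0, col=1)
  > (right): (row=0, col=1) -> (row=0, col=2)
  > (right): (row=0, col=2) -> (row=0, col=3)
  [×3]^ (up): blocked, stay at (row=0, col=3)
  v (down): (row=0, col=3) -> (row=1, col=3)
  v (down): (row=1, col=3) -> (row=2, col=3)
  < (left): blocked, stay at (row=2, col=3)
Final: (row=2, col=3)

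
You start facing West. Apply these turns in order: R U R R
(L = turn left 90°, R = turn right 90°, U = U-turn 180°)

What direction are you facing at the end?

Start: West
  R (right (90° clockwise)) -> North
  U (U-turn (180°)) -> South
  R (right (90° clockwise)) -> West
  R (right (90° clockwise)) -> North
Final: North

Answer: Final heading: North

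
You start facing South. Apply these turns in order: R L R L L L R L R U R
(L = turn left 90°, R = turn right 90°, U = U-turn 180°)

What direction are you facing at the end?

Answer: Final heading: North

Derivation:
Start: South
  R (right (90° clockwise)) -> West
  L (left (90° counter-clockwise)) -> South
  R (right (90° clockwise)) -> West
  L (left (90° counter-clockwise)) -> South
  L (left (90° counter-clockwise)) -> East
  L (left (90° counter-clockwise)) -> North
  R (right (90° clockwise)) -> East
  L (left (90° counter-clockwise)) -> North
  R (right (90° clockwise)) -> East
  U (U-turn (180°)) -> West
  R (right (90° clockwise)) -> North
Final: North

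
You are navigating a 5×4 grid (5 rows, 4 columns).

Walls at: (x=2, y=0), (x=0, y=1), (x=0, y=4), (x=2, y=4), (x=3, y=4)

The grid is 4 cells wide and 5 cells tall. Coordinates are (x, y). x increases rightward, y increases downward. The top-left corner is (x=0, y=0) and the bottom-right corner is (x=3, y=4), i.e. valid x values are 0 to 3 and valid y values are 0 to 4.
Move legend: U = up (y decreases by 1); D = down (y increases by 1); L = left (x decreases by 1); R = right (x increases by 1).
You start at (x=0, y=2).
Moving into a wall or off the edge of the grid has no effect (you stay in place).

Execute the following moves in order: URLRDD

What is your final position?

Start: (x=0, y=2)
  U (up): blocked, stay at (x=0, y=2)
  R (right): (x=0, y=2) -> (x=1, y=2)
  L (left): (x=1, y=2) -> (x=0, y=2)
  R (right): (x=0, y=2) -> (x=1, y=2)
  D (down): (x=1, y=2) -> (x=1, y=3)
  D (down): (x=1, y=3) -> (x=1, y=4)
Final: (x=1, y=4)

Answer: Final position: (x=1, y=4)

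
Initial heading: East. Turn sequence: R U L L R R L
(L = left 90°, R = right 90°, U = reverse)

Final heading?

Answer: Final heading: West

Derivation:
Start: East
  R (right (90° clockwise)) -> South
  U (U-turn (180°)) -> North
  L (left (90° counter-clockwise)) -> West
  L (left (90° counter-clockwise)) -> South
  R (right (90° clockwise)) -> West
  R (right (90° clockwise)) -> North
  L (left (90° counter-clockwise)) -> West
Final: West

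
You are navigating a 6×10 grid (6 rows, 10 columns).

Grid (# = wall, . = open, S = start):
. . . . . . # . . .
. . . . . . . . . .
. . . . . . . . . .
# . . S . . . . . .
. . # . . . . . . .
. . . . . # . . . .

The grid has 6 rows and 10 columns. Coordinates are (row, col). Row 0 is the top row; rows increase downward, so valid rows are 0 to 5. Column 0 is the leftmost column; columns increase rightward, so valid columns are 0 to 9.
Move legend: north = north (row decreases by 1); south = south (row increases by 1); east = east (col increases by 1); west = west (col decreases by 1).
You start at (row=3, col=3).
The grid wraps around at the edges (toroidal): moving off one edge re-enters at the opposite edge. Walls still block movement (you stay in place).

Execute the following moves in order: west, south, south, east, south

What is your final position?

Answer: Final position: (row=4, col=3)

Derivation:
Start: (row=3, col=3)
  west (west): (row=3, col=3) -> (row=3, col=2)
  south (south): blocked, stay at (row=3, col=2)
  south (south): blocked, stay at (row=3, col=2)
  east (east): (row=3, col=2) -> (row=3, col=3)
  south (south): (row=3, col=3) -> (row=4, col=3)
Final: (row=4, col=3)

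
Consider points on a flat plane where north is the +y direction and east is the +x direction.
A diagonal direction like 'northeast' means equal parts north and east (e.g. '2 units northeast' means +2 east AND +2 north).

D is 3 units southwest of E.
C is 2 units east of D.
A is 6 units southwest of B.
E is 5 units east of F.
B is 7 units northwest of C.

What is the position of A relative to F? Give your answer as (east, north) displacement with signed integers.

Answer: A is at (east=-9, north=-2) relative to F.

Derivation:
Place F at the origin (east=0, north=0).
  E is 5 units east of F: delta (east=+5, north=+0); E at (east=5, north=0).
  D is 3 units southwest of E: delta (east=-3, north=-3); D at (east=2, north=-3).
  C is 2 units east of D: delta (east=+2, north=+0); C at (east=4, north=-3).
  B is 7 units northwest of C: delta (east=-7, north=+7); B at (east=-3, north=4).
  A is 6 units southwest of B: delta (east=-6, north=-6); A at (east=-9, north=-2).
Therefore A relative to F: (east=-9, north=-2).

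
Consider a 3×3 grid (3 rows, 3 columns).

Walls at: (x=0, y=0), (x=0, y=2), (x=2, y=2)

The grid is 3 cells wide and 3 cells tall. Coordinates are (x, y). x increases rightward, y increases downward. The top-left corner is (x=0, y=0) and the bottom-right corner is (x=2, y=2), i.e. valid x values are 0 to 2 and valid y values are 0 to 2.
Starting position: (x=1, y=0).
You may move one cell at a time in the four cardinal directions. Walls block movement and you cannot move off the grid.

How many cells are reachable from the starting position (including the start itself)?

BFS flood-fill from (x=1, y=0):
  Distance 0: (x=1, y=0)
  Distance 1: (x=2, y=0), (x=1, y=1)
  Distance 2: (x=0, y=1), (x=2, y=1), (x=1, y=2)
Total reachable: 6 (grid has 6 open cells total)

Answer: Reachable cells: 6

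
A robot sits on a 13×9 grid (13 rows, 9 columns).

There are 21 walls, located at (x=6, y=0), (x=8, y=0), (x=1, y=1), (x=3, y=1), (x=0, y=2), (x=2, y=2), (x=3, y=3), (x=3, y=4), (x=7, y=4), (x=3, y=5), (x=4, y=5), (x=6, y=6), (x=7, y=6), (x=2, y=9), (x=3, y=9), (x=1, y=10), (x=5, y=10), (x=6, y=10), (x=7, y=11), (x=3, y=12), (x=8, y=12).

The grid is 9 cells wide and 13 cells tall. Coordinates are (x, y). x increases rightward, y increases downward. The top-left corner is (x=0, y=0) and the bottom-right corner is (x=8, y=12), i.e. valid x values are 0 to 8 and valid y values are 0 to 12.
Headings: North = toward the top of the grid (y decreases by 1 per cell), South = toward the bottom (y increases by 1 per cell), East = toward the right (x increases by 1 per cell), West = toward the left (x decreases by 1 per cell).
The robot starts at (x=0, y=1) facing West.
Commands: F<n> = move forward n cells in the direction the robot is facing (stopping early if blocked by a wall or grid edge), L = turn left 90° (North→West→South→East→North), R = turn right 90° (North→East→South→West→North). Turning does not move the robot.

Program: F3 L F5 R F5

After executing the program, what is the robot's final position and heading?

Start: (x=0, y=1), facing West
  F3: move forward 0/3 (blocked), now at (x=0, y=1)
  L: turn left, now facing South
  F5: move forward 0/5 (blocked), now at (x=0, y=1)
  R: turn right, now facing West
  F5: move forward 0/5 (blocked), now at (x=0, y=1)
Final: (x=0, y=1), facing West

Answer: Final position: (x=0, y=1), facing West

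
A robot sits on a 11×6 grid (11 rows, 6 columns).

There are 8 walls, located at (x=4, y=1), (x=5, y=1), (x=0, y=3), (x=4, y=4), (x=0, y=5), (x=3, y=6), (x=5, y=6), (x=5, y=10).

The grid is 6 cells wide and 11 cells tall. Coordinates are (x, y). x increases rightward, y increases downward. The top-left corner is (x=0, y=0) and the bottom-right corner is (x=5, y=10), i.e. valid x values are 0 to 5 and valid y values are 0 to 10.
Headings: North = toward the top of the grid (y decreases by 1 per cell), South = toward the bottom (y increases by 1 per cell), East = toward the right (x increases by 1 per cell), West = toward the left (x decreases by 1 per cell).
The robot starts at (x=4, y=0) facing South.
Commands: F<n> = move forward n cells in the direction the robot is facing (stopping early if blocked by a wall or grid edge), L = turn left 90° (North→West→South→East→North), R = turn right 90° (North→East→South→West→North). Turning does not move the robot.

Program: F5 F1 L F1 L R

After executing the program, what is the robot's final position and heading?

Answer: Final position: (x=5, y=0), facing East

Derivation:
Start: (x=4, y=0), facing South
  F5: move forward 0/5 (blocked), now at (x=4, y=0)
  F1: move forward 0/1 (blocked), now at (x=4, y=0)
  L: turn left, now facing East
  F1: move forward 1, now at (x=5, y=0)
  L: turn left, now facing North
  R: turn right, now facing East
Final: (x=5, y=0), facing East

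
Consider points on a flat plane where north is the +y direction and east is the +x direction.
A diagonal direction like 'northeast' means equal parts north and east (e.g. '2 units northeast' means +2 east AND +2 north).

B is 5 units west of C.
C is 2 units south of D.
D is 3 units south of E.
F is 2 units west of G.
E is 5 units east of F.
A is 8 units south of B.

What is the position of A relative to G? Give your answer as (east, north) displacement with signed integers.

Place G at the origin (east=0, north=0).
  F is 2 units west of G: delta (east=-2, north=+0); F at (east=-2, north=0).
  E is 5 units east of F: delta (east=+5, north=+0); E at (east=3, north=0).
  D is 3 units south of E: delta (east=+0, north=-3); D at (east=3, north=-3).
  C is 2 units south of D: delta (east=+0, north=-2); C at (east=3, north=-5).
  B is 5 units west of C: delta (east=-5, north=+0); B at (east=-2, north=-5).
  A is 8 units south of B: delta (east=+0, north=-8); A at (east=-2, north=-13).
Therefore A relative to G: (east=-2, north=-13).

Answer: A is at (east=-2, north=-13) relative to G.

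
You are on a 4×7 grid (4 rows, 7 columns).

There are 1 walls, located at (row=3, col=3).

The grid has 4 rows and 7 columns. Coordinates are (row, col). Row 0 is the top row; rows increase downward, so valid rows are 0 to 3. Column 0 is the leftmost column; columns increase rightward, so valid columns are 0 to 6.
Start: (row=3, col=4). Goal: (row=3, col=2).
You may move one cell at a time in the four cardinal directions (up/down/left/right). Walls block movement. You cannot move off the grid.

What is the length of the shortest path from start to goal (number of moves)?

Answer: Shortest path length: 4

Derivation:
BFS from (row=3, col=4) until reaching (row=3, col=2):
  Distance 0: (row=3, col=4)
  Distance 1: (row=2, col=4), (row=3, col=5)
  Distance 2: (row=1, col=4), (row=2, col=3), (row=2, col=5), (row=3, col=6)
  Distance 3: (row=0, col=4), (row=1, col=3), (row=1, col=5), (row=2, col=2), (row=2, col=6)
  Distance 4: (row=0, col=3), (row=0, col=5), (row=1, col=2), (row=1, col=6), (row=2, col=1), (row=3, col=2)  <- goal reached here
One shortest path (4 moves): (row=3, col=4) -> (row=2, col=4) -> (row=2, col=3) -> (row=2, col=2) -> (row=3, col=2)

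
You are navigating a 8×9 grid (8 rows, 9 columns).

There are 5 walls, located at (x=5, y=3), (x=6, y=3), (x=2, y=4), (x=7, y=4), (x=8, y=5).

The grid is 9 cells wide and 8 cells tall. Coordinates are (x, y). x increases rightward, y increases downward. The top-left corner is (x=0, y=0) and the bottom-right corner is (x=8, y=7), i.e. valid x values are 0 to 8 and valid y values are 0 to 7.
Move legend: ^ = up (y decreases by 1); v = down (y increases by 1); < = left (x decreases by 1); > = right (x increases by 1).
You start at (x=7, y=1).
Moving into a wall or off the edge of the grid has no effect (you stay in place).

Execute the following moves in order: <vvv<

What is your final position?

Start: (x=7, y=1)
  < (left): (x=7, y=1) -> (x=6, y=1)
  v (down): (x=6, y=1) -> (x=6, y=2)
  v (down): blocked, stay at (x=6, y=2)
  v (down): blocked, stay at (x=6, y=2)
  < (left): (x=6, y=2) -> (x=5, y=2)
Final: (x=5, y=2)

Answer: Final position: (x=5, y=2)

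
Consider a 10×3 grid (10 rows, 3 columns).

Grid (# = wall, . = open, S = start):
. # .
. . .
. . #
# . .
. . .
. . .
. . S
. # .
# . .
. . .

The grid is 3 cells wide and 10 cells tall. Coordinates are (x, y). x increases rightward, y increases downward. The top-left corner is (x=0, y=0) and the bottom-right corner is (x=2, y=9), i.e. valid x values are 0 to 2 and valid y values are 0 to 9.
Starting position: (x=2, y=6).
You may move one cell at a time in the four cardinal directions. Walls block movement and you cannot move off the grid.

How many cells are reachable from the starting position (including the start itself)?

Answer: Reachable cells: 25

Derivation:
BFS flood-fill from (x=2, y=6):
  Distance 0: (x=2, y=6)
  Distance 1: (x=2, y=5), (x=1, y=6), (x=2, y=7)
  Distance 2: (x=2, y=4), (x=1, y=5), (x=0, y=6), (x=2, y=8)
  Distance 3: (x=2, y=3), (x=1, y=4), (x=0, y=5), (x=0, y=7), (x=1, y=8), (x=2, y=9)
  Distance 4: (x=1, y=3), (x=0, y=4), (x=1, y=9)
  Distance 5: (x=1, y=2), (x=0, y=9)
  Distance 6: (x=1, y=1), (x=0, y=2)
  Distance 7: (x=0, y=1), (x=2, y=1)
  Distance 8: (x=0, y=0), (x=2, y=0)
Total reachable: 25 (grid has 25 open cells total)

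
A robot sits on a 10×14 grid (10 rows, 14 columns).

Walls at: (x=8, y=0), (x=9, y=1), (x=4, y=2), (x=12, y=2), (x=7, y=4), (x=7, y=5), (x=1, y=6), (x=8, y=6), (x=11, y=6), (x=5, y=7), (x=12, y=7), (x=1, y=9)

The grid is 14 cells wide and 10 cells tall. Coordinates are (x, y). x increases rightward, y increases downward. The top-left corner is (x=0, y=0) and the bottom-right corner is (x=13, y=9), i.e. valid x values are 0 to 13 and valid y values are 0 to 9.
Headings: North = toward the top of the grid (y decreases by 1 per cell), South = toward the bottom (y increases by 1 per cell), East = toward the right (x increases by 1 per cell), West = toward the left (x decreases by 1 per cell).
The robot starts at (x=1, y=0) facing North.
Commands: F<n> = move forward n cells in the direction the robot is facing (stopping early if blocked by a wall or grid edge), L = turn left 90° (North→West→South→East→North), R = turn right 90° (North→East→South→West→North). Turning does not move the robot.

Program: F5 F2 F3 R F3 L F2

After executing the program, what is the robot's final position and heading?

Answer: Final position: (x=4, y=0), facing North

Derivation:
Start: (x=1, y=0), facing North
  F5: move forward 0/5 (blocked), now at (x=1, y=0)
  F2: move forward 0/2 (blocked), now at (x=1, y=0)
  F3: move forward 0/3 (blocked), now at (x=1, y=0)
  R: turn right, now facing East
  F3: move forward 3, now at (x=4, y=0)
  L: turn left, now facing North
  F2: move forward 0/2 (blocked), now at (x=4, y=0)
Final: (x=4, y=0), facing North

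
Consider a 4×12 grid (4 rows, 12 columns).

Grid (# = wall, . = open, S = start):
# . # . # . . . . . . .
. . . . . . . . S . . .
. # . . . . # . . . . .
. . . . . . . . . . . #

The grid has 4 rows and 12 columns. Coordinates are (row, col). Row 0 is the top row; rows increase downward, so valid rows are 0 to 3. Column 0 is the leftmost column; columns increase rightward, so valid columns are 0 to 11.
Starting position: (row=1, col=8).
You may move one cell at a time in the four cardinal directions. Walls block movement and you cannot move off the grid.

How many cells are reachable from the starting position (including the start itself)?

BFS flood-fill from (row=1, col=8):
  Distance 0: (row=1, col=8)
  Distance 1: (row=0, col=8), (row=1, col=7), (row=1, col=9), (row=2, col=8)
  Distance 2: (row=0, col=7), (row=0, col=9), (row=1, col=6), (row=1, col=10), (row=2, col=7), (row=2, col=9), (row=3, col=8)
  Distance 3: (row=0, col=6), (row=0, col=10), (row=1, col=5), (row=1, col=11), (row=2, col=10), (row=3, col=7), (row=3, col=9)
  Distance 4: (row=0, col=5), (row=0, col=11), (row=1, col=4), (row=2, col=5), (row=2, col=11), (row=3, col=6), (row=3, col=10)
  Distance 5: (row=1, col=3), (row=2, col=4), (row=3, col=5)
  Distance 6: (row=0, col=3), (row=1, col=2), (row=2, col=3), (row=3, col=4)
  Distance 7: (row=1, col=1), (row=2, col=2), (row=3, col=3)
  Distance 8: (row=0, col=1), (row=1, col=0), (row=3, col=2)
  Distance 9: (row=2, col=0), (row=3, col=1)
  Distance 10: (row=3, col=0)
Total reachable: 42 (grid has 42 open cells total)

Answer: Reachable cells: 42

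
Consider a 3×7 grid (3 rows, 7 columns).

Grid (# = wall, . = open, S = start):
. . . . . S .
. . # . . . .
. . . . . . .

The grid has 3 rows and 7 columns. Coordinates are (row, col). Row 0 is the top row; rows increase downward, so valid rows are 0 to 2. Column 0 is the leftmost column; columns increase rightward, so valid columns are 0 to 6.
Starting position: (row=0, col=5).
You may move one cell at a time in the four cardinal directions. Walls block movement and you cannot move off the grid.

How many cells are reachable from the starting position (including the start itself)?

BFS flood-fill from (row=0, col=5):
  Distance 0: (row=0, col=5)
  Distance 1: (row=0, col=4), (row=0, col=6), (row=1, col=5)
  Distance 2: (row=0, col=3), (row=1, col=4), (row=1, col=6), (row=2, col=5)
  Distance 3: (row=0, col=2), (row=1, col=3), (row=2, col=4), (row=2, col=6)
  Distance 4: (row=0, col=1), (row=2, col=3)
  Distance 5: (row=0, col=0), (row=1, col=1), (row=2, col=2)
  Distance 6: (row=1, col=0), (row=2, col=1)
  Distance 7: (row=2, col=0)
Total reachable: 20 (grid has 20 open cells total)

Answer: Reachable cells: 20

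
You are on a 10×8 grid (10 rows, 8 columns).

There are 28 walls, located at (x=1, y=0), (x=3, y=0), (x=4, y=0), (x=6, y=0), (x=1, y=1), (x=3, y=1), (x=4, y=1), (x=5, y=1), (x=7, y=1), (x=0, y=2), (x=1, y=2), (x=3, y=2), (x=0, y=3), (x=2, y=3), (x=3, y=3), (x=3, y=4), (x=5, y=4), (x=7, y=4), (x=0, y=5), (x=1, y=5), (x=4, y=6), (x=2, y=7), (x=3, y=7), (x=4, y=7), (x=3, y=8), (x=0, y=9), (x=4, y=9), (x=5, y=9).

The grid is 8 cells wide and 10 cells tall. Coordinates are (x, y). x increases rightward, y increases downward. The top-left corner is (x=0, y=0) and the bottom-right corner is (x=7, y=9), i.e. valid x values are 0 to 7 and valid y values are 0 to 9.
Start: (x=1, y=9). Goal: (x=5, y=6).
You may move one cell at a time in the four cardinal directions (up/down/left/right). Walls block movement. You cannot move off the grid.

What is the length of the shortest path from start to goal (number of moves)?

Answer: Shortest path length: 9

Derivation:
BFS from (x=1, y=9) until reaching (x=5, y=6):
  Distance 0: (x=1, y=9)
  Distance 1: (x=1, y=8), (x=2, y=9)
  Distance 2: (x=1, y=7), (x=0, y=8), (x=2, y=8), (x=3, y=9)
  Distance 3: (x=1, y=6), (x=0, y=7)
  Distance 4: (x=0, y=6), (x=2, y=6)
  Distance 5: (x=2, y=5), (x=3, y=6)
  Distance 6: (x=2, y=4), (x=3, y=5)
  Distance 7: (x=1, y=4), (x=4, y=5)
  Distance 8: (x=1, y=3), (x=0, y=4), (x=4, y=4), (x=5, y=5)
  Distance 9: (x=4, y=3), (x=6, y=5), (x=5, y=6)  <- goal reached here
One shortest path (9 moves): (x=1, y=9) -> (x=1, y=8) -> (x=1, y=7) -> (x=1, y=6) -> (x=2, y=6) -> (x=3, y=6) -> (x=3, y=5) -> (x=4, y=5) -> (x=5, y=5) -> (x=5, y=6)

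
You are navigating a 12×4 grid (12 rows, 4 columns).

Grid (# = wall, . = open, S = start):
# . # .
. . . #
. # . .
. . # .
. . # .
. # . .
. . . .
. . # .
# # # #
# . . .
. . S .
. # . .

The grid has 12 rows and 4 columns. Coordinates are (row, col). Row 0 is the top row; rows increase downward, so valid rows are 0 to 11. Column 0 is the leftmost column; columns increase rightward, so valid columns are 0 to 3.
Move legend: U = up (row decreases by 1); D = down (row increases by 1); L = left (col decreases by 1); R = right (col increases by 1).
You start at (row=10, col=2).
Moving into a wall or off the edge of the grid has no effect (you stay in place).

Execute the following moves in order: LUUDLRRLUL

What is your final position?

Start: (row=10, col=2)
  L (left): (row=10, col=2) -> (row=10, col=1)
  U (up): (row=10, col=1) -> (row=9, col=1)
  U (up): blocked, stay at (row=9, col=1)
  D (down): (row=9, col=1) -> (row=10, col=1)
  L (left): (row=10, col=1) -> (row=10, col=0)
  R (right): (row=10, col=0) -> (row=10, col=1)
  R (right): (row=10, col=1) -> (row=10, col=2)
  L (left): (row=10, col=2) -> (row=10, col=1)
  U (up): (row=10, col=1) -> (row=9, col=1)
  L (left): blocked, stay at (row=9, col=1)
Final: (row=9, col=1)

Answer: Final position: (row=9, col=1)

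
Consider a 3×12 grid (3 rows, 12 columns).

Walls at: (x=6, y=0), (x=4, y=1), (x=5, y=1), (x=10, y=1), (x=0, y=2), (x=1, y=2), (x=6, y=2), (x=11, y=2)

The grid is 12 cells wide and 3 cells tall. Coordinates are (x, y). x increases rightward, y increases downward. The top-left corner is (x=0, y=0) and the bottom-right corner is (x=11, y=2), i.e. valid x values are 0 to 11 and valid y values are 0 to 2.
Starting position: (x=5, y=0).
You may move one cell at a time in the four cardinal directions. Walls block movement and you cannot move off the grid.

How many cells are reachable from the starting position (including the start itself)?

BFS flood-fill from (x=5, y=0):
  Distance 0: (x=5, y=0)
  Distance 1: (x=4, y=0)
  Distance 2: (x=3, y=0)
  Distance 3: (x=2, y=0), (x=3, y=1)
  Distance 4: (x=1, y=0), (x=2, y=1), (x=3, y=2)
  Distance 5: (x=0, y=0), (x=1, y=1), (x=2, y=2), (x=4, y=2)
  Distance 6: (x=0, y=1), (x=5, y=2)
Total reachable: 14 (grid has 28 open cells total)

Answer: Reachable cells: 14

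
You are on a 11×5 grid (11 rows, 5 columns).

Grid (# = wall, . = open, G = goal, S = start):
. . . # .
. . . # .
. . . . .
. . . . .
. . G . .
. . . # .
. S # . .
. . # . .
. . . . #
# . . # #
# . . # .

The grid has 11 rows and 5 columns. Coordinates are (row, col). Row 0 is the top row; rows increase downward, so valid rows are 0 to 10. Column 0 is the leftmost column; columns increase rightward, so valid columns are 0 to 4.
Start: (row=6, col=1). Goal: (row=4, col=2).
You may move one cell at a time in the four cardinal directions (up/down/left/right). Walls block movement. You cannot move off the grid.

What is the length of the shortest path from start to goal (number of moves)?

Answer: Shortest path length: 3

Derivation:
BFS from (row=6, col=1) until reaching (row=4, col=2):
  Distance 0: (row=6, col=1)
  Distance 1: (row=5, col=1), (row=6, col=0), (row=7, col=1)
  Distance 2: (row=4, col=1), (row=5, col=0), (row=5, col=2), (row=7, col=0), (row=8, col=1)
  Distance 3: (row=3, col=1), (row=4, col=0), (row=4, col=2), (row=8, col=0), (row=8, col=2), (row=9, col=1)  <- goal reached here
One shortest path (3 moves): (row=6, col=1) -> (row=5, col=1) -> (row=5, col=2) -> (row=4, col=2)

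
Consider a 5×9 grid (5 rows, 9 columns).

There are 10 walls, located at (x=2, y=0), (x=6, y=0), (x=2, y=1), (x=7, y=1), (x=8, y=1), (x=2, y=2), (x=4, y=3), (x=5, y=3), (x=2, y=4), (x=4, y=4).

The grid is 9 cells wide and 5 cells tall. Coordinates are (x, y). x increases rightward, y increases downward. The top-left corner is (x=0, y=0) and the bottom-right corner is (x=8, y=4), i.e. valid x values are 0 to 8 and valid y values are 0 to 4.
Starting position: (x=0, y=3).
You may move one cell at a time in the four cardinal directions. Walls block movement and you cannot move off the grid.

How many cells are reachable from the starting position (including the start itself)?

BFS flood-fill from (x=0, y=3):
  Distance 0: (x=0, y=3)
  Distance 1: (x=0, y=2), (x=1, y=3), (x=0, y=4)
  Distance 2: (x=0, y=1), (x=1, y=2), (x=2, y=3), (x=1, y=4)
  Distance 3: (x=0, y=0), (x=1, y=1), (x=3, y=3)
  Distance 4: (x=1, y=0), (x=3, y=2), (x=3, y=4)
  Distance 5: (x=3, y=1), (x=4, y=2)
  Distance 6: (x=3, y=0), (x=4, y=1), (x=5, y=2)
  Distance 7: (x=4, y=0), (x=5, y=1), (x=6, y=2)
  Distance 8: (x=5, y=0), (x=6, y=1), (x=7, y=2), (x=6, y=3)
  Distance 9: (x=8, y=2), (x=7, y=3), (x=6, y=4)
  Distance 10: (x=8, y=3), (x=5, y=4), (x=7, y=4)
  Distance 11: (x=8, y=4)
Total reachable: 33 (grid has 35 open cells total)

Answer: Reachable cells: 33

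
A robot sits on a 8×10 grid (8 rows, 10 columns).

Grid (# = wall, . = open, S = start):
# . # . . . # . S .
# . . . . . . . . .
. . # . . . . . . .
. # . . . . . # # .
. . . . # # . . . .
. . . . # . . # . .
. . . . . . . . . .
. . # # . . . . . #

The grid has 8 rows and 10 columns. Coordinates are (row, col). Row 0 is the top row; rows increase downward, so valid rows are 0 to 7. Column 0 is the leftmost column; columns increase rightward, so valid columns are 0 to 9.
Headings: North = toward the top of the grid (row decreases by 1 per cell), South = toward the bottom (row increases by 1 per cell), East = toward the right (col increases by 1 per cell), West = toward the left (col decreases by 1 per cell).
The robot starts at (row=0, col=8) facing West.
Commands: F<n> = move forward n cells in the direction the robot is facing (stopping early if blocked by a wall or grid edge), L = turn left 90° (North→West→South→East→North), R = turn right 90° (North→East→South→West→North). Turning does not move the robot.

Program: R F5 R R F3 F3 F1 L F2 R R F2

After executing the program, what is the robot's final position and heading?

Answer: Final position: (row=2, col=7), facing West

Derivation:
Start: (row=0, col=8), facing West
  R: turn right, now facing North
  F5: move forward 0/5 (blocked), now at (row=0, col=8)
  R: turn right, now facing East
  R: turn right, now facing South
  F3: move forward 2/3 (blocked), now at (row=2, col=8)
  F3: move forward 0/3 (blocked), now at (row=2, col=8)
  F1: move forward 0/1 (blocked), now at (row=2, col=8)
  L: turn left, now facing East
  F2: move forward 1/2 (blocked), now at (row=2, col=9)
  R: turn right, now facing South
  R: turn right, now facing West
  F2: move forward 2, now at (row=2, col=7)
Final: (row=2, col=7), facing West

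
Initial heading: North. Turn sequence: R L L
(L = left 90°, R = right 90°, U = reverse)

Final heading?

Answer: Final heading: West

Derivation:
Start: North
  R (right (90° clockwise)) -> East
  L (left (90° counter-clockwise)) -> North
  L (left (90° counter-clockwise)) -> West
Final: West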